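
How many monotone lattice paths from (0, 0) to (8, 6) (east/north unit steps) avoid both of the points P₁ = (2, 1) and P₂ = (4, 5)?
Number of paths = 1212

Inclusion–exclusion. Total paths: C(14, 8) = 3003. Through P₁: C(3, 2)·C(11, 6) = 1386. Through P₂: C(9, 4)·C(5, 4) = 630. Since P₁ is strictly southwest of P₂, a monotone path through both must visit P₁ then P₂; paths through both = C(3, 2)·C(6, 2)·C(5, 4) = 225. Avoid both = 3003 − 1386 − 630 + 225 = 1212.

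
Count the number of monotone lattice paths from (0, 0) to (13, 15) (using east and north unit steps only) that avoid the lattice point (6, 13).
Number of paths = 36465408

Total paths from (0, 0) to (13, 15): C(28, 13) = 37442160. Paths through (6, 13): (paths (0, 0) → (6, 13)) × (paths (6, 13) → (13, 15)) = C(19, 6) · C(9, 7) = 27132 · 36 = 976752. Avoidance count = 37442160 − 976752 = 36465408.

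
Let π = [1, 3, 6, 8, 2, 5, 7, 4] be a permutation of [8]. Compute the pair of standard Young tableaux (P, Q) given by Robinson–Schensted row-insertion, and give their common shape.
P = [1, 2, 4, 7] / [3, 5, 8] / [6];  Q = [1, 2, 3, 4] / [5, 6, 7] / [8];  common shape = (4, 3, 1)

Row-insert the values π_1, π_2, … into P one at a time, bumping the leftmost entry strictly greater than the inserted value down to the next row. The recording tableau Q records, in position (i, j), the step at which that cell was added to P.
  Insert 1 (step 1): P = [1];  Q = [1]
  Insert 3 (step 2): P = [1, 3];  Q = [1, 2]
  Insert 6 (step 3): P = [1, 3, 6];  Q = [1, 2, 3]
  Insert 8 (step 4): P = [1, 3, 6, 8];  Q = [1, 2, 3, 4]
  Insert 2 (step 5): P = [1, 2, 6, 8] / [3];  Q = [1, 2, 3, 4] / [5]
  Insert 5 (step 6): P = [1, 2, 5, 8] / [3, 6];  Q = [1, 2, 3, 4] / [5, 6]
  Insert 7 (step 7): P = [1, 2, 5, 7] / [3, 6, 8];  Q = [1, 2, 3, 4] / [5, 6, 7]
  Insert 4 (step 8): P = [1, 2, 4, 7] / [3, 5, 8] / [6];  Q = [1, 2, 3, 4] / [5, 6, 7] / [8]
Final shape: (4, 3, 1).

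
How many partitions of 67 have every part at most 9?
p(67, parts ≤ 9) = 258569

Use the recurrence p(n, m) = p(n, m−1) + p(n−m, m): either the largest part is < m (count p(n, m−1)) or the largest part is exactly m (remove one copy of m, count p(n−m, m)). With p(0, ·) = 1 this gives p(67, parts ≤ 9) = 258569. (By conjugating Young diagrams, this also counts partitions of 67 into at most 9 parts.)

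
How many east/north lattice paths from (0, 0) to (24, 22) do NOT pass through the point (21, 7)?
Number of paths = 7889404937310

Total paths from (0, 0) to (24, 22): C(46, 24) = 7890371113950. Paths through (21, 7): (paths (0, 0) → (21, 7)) × (paths (21, 7) → (24, 22)) = C(28, 21) · C(18, 3) = 1184040 · 816 = 966176640. Avoidance count = 7890371113950 − 966176640 = 7889404937310.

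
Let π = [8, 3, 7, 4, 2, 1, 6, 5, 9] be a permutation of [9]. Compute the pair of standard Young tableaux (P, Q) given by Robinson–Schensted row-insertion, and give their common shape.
P = [1, 4, 5, 9] / [2, 6] / [3] / [7] / [8];  Q = [1, 3, 7, 9] / [2, 8] / [4] / [5] / [6];  common shape = (4, 2, 1, 1, 1)

Row-insert the values π_1, π_2, … into P one at a time, bumping the leftmost entry strictly greater than the inserted value down to the next row. The recording tableau Q records, in position (i, j), the step at which that cell was added to P.
  Insert 8 (step 1): P = [8];  Q = [1]
  Insert 3 (step 2): P = [3] / [8];  Q = [1] / [2]
  Insert 7 (step 3): P = [3, 7] / [8];  Q = [1, 3] / [2]
  Insert 4 (step 4): P = [3, 4] / [7] / [8];  Q = [1, 3] / [2] / [4]
  Insert 2 (step 5): P = [2, 4] / [3] / [7] / [8];  Q = [1, 3] / [2] / [4] / [5]
  Insert 1 (step 6): P = [1, 4] / [2] / [3] / [7] / [8];  Q = [1, 3] / [2] / [4] / [5] / [6]
  Insert 6 (step 7): P = [1, 4, 6] / [2] / [3] / [7] / [8];  Q = [1, 3, 7] / [2] / [4] / [5] / [6]
  Insert 5 (step 8): P = [1, 4, 5] / [2, 6] / [3] / [7] / [8];  Q = [1, 3, 7] / [2, 8] / [4] / [5] / [6]
  Insert 9 (step 9): P = [1, 4, 5, 9] / [2, 6] / [3] / [7] / [8];  Q = [1, 3, 7, 9] / [2, 8] / [4] / [5] / [6]
Final shape: (4, 2, 1, 1, 1).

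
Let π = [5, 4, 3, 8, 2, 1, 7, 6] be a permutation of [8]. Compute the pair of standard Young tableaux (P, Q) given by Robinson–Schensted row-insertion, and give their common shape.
P = [1, 6] / [2, 7] / [3, 8] / [4] / [5];  Q = [1, 4] / [2, 7] / [3, 8] / [5] / [6];  common shape = (2, 2, 2, 1, 1)

Row-insert the values π_1, π_2, … into P one at a time, bumping the leftmost entry strictly greater than the inserted value down to the next row. The recording tableau Q records, in position (i, j), the step at which that cell was added to P.
  Insert 5 (step 1): P = [5];  Q = [1]
  Insert 4 (step 2): P = [4] / [5];  Q = [1] / [2]
  Insert 3 (step 3): P = [3] / [4] / [5];  Q = [1] / [2] / [3]
  Insert 8 (step 4): P = [3, 8] / [4] / [5];  Q = [1, 4] / [2] / [3]
  Insert 2 (step 5): P = [2, 8] / [3] / [4] / [5];  Q = [1, 4] / [2] / [3] / [5]
  Insert 1 (step 6): P = [1, 8] / [2] / [3] / [4] / [5];  Q = [1, 4] / [2] / [3] / [5] / [6]
  Insert 7 (step 7): P = [1, 7] / [2, 8] / [3] / [4] / [5];  Q = [1, 4] / [2, 7] / [3] / [5] / [6]
  Insert 6 (step 8): P = [1, 6] / [2, 7] / [3, 8] / [4] / [5];  Q = [1, 4] / [2, 7] / [3, 8] / [5] / [6]
Final shape: (2, 2, 2, 1, 1).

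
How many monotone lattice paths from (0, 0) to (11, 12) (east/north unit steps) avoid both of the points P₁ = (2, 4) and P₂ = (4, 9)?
Number of paths = 939428

Inclusion–exclusion. Total paths: C(23, 11) = 1352078. Through P₁: C(6, 2)·C(17, 9) = 364650. Through P₂: C(13, 4)·C(10, 7) = 85800. Since P₁ is strictly southwest of P₂, a monotone path through both must visit P₁ then P₂; paths through both = C(6, 2)·C(7, 2)·C(10, 7) = 37800. Avoid both = 1352078 − 364650 − 85800 + 37800 = 939428.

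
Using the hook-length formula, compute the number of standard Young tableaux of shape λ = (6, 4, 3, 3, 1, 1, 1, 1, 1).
# SYT of shape (6, 4, 3, 3, 1, 1, 1, 1, 1) = 357124950

Hook-length formula: f^λ = n! / Π hook(c), product over all cells c of the Young diagram. For λ = (6, 4, 3, 3, 1, 1, 1, 1, 1), n = 21 boxes. Hook lengths by row (left-to-right, top-to-bottom): [14, 8, 7, 4, 2, 1]; [11, 5, 4, 1]; [9, 3, 2]; [8, 2, 1]; [5]; [4]; [3]; [2]; [1]. Product of hooks = 143061811200. So f^λ = 21! / 143061811200 = 51090942171709440000 / 143061811200 = 357124950.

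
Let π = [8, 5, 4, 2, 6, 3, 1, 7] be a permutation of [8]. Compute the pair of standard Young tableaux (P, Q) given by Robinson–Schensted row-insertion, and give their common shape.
P = [1, 3, 7] / [2, 6] / [4] / [5] / [8];  Q = [1, 5, 8] / [2, 6] / [3] / [4] / [7];  common shape = (3, 2, 1, 1, 1)

Row-insert the values π_1, π_2, … into P one at a time, bumping the leftmost entry strictly greater than the inserted value down to the next row. The recording tableau Q records, in position (i, j), the step at which that cell was added to P.
  Insert 8 (step 1): P = [8];  Q = [1]
  Insert 5 (step 2): P = [5] / [8];  Q = [1] / [2]
  Insert 4 (step 3): P = [4] / [5] / [8];  Q = [1] / [2] / [3]
  Insert 2 (step 4): P = [2] / [4] / [5] / [8];  Q = [1] / [2] / [3] / [4]
  Insert 6 (step 5): P = [2, 6] / [4] / [5] / [8];  Q = [1, 5] / [2] / [3] / [4]
  Insert 3 (step 6): P = [2, 3] / [4, 6] / [5] / [8];  Q = [1, 5] / [2, 6] / [3] / [4]
  Insert 1 (step 7): P = [1, 3] / [2, 6] / [4] / [5] / [8];  Q = [1, 5] / [2, 6] / [3] / [4] / [7]
  Insert 7 (step 8): P = [1, 3, 7] / [2, 6] / [4] / [5] / [8];  Q = [1, 5, 8] / [2, 6] / [3] / [4] / [7]
Final shape: (3, 2, 1, 1, 1).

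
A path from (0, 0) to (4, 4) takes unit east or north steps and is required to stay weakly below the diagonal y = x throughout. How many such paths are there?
Number of paths = 14

By the reflection principle (André's argument), the number of monotone paths to (4, 4) with n ≤ m that never go above y = x is C(8, 4) − C(8, 5) = 70 − 56 = 14.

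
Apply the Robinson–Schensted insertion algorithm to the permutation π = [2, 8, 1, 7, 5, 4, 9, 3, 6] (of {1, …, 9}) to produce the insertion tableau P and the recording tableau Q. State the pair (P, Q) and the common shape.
P = [1, 3, 6] / [2, 4, 9] / [5] / [7] / [8];  Q = [1, 2, 7] / [3, 4, 9] / [5] / [6] / [8];  common shape = (3, 3, 1, 1, 1)

Row-insert the values π_1, π_2, … into P one at a time, bumping the leftmost entry strictly greater than the inserted value down to the next row. The recording tableau Q records, in position (i, j), the step at which that cell was added to P.
  Insert 2 (step 1): P = [2];  Q = [1]
  Insert 8 (step 2): P = [2, 8];  Q = [1, 2]
  Insert 1 (step 3): P = [1, 8] / [2];  Q = [1, 2] / [3]
  Insert 7 (step 4): P = [1, 7] / [2, 8];  Q = [1, 2] / [3, 4]
  Insert 5 (step 5): P = [1, 5] / [2, 7] / [8];  Q = [1, 2] / [3, 4] / [5]
  Insert 4 (step 6): P = [1, 4] / [2, 5] / [7] / [8];  Q = [1, 2] / [3, 4] / [5] / [6]
  Insert 9 (step 7): P = [1, 4, 9] / [2, 5] / [7] / [8];  Q = [1, 2, 7] / [3, 4] / [5] / [6]
  Insert 3 (step 8): P = [1, 3, 9] / [2, 4] / [5] / [7] / [8];  Q = [1, 2, 7] / [3, 4] / [5] / [6] / [8]
  Insert 6 (step 9): P = [1, 3, 6] / [2, 4, 9] / [5] / [7] / [8];  Q = [1, 2, 7] / [3, 4, 9] / [5] / [6] / [8]
Final shape: (3, 3, 1, 1, 1).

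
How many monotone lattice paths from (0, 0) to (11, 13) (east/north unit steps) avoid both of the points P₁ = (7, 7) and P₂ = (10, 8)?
Number of paths = 1595244

Inclusion–exclusion. Total paths: C(24, 11) = 2496144. Through P₁: C(14, 7)·C(10, 4) = 720720. Through P₂: C(18, 10)·C(6, 1) = 262548. Since P₁ is strictly southwest of P₂, a monotone path through both must visit P₁ then P₂; paths through both = C(14, 7)·C(4, 3)·C(6, 1) = 82368. Avoid both = 2496144 − 720720 − 262548 + 82368 = 1595244.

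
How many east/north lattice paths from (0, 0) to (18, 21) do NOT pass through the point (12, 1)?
Number of paths = 62356151000

Total paths from (0, 0) to (18, 21): C(39, 18) = 62359143990. Paths through (12, 1): (paths (0, 0) → (12, 1)) × (paths (12, 1) → (18, 21)) = C(13, 12) · C(26, 6) = 13 · 230230 = 2992990. Avoidance count = 62359143990 − 2992990 = 62356151000.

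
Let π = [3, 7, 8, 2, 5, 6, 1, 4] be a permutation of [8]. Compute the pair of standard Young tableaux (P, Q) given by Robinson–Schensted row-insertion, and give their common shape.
P = [1, 4, 6] / [2, 5, 8] / [3, 7];  Q = [1, 2, 3] / [4, 5, 6] / [7, 8];  common shape = (3, 3, 2)

Row-insert the values π_1, π_2, … into P one at a time, bumping the leftmost entry strictly greater than the inserted value down to the next row. The recording tableau Q records, in position (i, j), the step at which that cell was added to P.
  Insert 3 (step 1): P = [3];  Q = [1]
  Insert 7 (step 2): P = [3, 7];  Q = [1, 2]
  Insert 8 (step 3): P = [3, 7, 8];  Q = [1, 2, 3]
  Insert 2 (step 4): P = [2, 7, 8] / [3];  Q = [1, 2, 3] / [4]
  Insert 5 (step 5): P = [2, 5, 8] / [3, 7];  Q = [1, 2, 3] / [4, 5]
  Insert 6 (step 6): P = [2, 5, 6] / [3, 7, 8];  Q = [1, 2, 3] / [4, 5, 6]
  Insert 1 (step 7): P = [1, 5, 6] / [2, 7, 8] / [3];  Q = [1, 2, 3] / [4, 5, 6] / [7]
  Insert 4 (step 8): P = [1, 4, 6] / [2, 5, 8] / [3, 7];  Q = [1, 2, 3] / [4, 5, 6] / [7, 8]
Final shape: (3, 3, 2).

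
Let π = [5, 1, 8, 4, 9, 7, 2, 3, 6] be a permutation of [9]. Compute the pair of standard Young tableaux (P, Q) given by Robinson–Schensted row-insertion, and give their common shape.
P = [1, 2, 3, 6] / [4, 7, 9] / [5, 8];  Q = [1, 3, 5, 9] / [2, 4, 6] / [7, 8];  common shape = (4, 3, 2)

Row-insert the values π_1, π_2, … into P one at a time, bumping the leftmost entry strictly greater than the inserted value down to the next row. The recording tableau Q records, in position (i, j), the step at which that cell was added to P.
  Insert 5 (step 1): P = [5];  Q = [1]
  Insert 1 (step 2): P = [1] / [5];  Q = [1] / [2]
  Insert 8 (step 3): P = [1, 8] / [5];  Q = [1, 3] / [2]
  Insert 4 (step 4): P = [1, 4] / [5, 8];  Q = [1, 3] / [2, 4]
  Insert 9 (step 5): P = [1, 4, 9] / [5, 8];  Q = [1, 3, 5] / [2, 4]
  Insert 7 (step 6): P = [1, 4, 7] / [5, 8, 9];  Q = [1, 3, 5] / [2, 4, 6]
  Insert 2 (step 7): P = [1, 2, 7] / [4, 8, 9] / [5];  Q = [1, 3, 5] / [2, 4, 6] / [7]
  Insert 3 (step 8): P = [1, 2, 3] / [4, 7, 9] / [5, 8];  Q = [1, 3, 5] / [2, 4, 6] / [7, 8]
  Insert 6 (step 9): P = [1, 2, 3, 6] / [4, 7, 9] / [5, 8];  Q = [1, 3, 5, 9] / [2, 4, 6] / [7, 8]
Final shape: (4, 3, 2).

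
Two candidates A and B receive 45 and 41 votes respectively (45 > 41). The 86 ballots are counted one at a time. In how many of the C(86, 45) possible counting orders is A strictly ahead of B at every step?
Strict-lead orderings = 281593161182825989766640

Total orderings of the 86 votes with 45 for A: C(86, 45) = 6054252965430758779982760. By the Bertrand ballot formula (Cycle Lemma / reflection principle), the number of orderings in which A is strictly ahead of B throughout is (p − q)/(p + q) · C(p + q, p) = (45 − 41)/(45 + 41) · 6054252965430758779982760 = 281593161182825989766640.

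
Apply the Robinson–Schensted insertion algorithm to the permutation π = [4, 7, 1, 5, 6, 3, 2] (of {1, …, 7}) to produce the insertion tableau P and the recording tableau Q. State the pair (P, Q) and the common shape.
P = [1, 2, 6] / [3, 5] / [4] / [7];  Q = [1, 2, 5] / [3, 4] / [6] / [7];  common shape = (3, 2, 1, 1)

Row-insert the values π_1, π_2, … into P one at a time, bumping the leftmost entry strictly greater than the inserted value down to the next row. The recording tableau Q records, in position (i, j), the step at which that cell was added to P.
  Insert 4 (step 1): P = [4];  Q = [1]
  Insert 7 (step 2): P = [4, 7];  Q = [1, 2]
  Insert 1 (step 3): P = [1, 7] / [4];  Q = [1, 2] / [3]
  Insert 5 (step 4): P = [1, 5] / [4, 7];  Q = [1, 2] / [3, 4]
  Insert 6 (step 5): P = [1, 5, 6] / [4, 7];  Q = [1, 2, 5] / [3, 4]
  Insert 3 (step 6): P = [1, 3, 6] / [4, 5] / [7];  Q = [1, 2, 5] / [3, 4] / [6]
  Insert 2 (step 7): P = [1, 2, 6] / [3, 5] / [4] / [7];  Q = [1, 2, 5] / [3, 4] / [6] / [7]
Final shape: (3, 2, 1, 1).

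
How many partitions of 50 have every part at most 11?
p(50, parts ≤ 11) = 80215

Use the recurrence p(n, m) = p(n, m−1) + p(n−m, m): either the largest part is < m (count p(n, m−1)) or the largest part is exactly m (remove one copy of m, count p(n−m, m)). With p(0, ·) = 1 this gives p(50, parts ≤ 11) = 80215. (By conjugating Young diagrams, this also counts partitions of 50 into at most 11 parts.)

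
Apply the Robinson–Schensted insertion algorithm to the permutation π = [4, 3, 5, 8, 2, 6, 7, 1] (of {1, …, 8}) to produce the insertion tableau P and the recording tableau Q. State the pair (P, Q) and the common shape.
P = [1, 5, 6, 7] / [2, 8] / [3] / [4];  Q = [1, 3, 4, 7] / [2, 6] / [5] / [8];  common shape = (4, 2, 1, 1)

Row-insert the values π_1, π_2, … into P one at a time, bumping the leftmost entry strictly greater than the inserted value down to the next row. The recording tableau Q records, in position (i, j), the step at which that cell was added to P.
  Insert 4 (step 1): P = [4];  Q = [1]
  Insert 3 (step 2): P = [3] / [4];  Q = [1] / [2]
  Insert 5 (step 3): P = [3, 5] / [4];  Q = [1, 3] / [2]
  Insert 8 (step 4): P = [3, 5, 8] / [4];  Q = [1, 3, 4] / [2]
  Insert 2 (step 5): P = [2, 5, 8] / [3] / [4];  Q = [1, 3, 4] / [2] / [5]
  Insert 6 (step 6): P = [2, 5, 6] / [3, 8] / [4];  Q = [1, 3, 4] / [2, 6] / [5]
  Insert 7 (step 7): P = [2, 5, 6, 7] / [3, 8] / [4];  Q = [1, 3, 4, 7] / [2, 6] / [5]
  Insert 1 (step 8): P = [1, 5, 6, 7] / [2, 8] / [3] / [4];  Q = [1, 3, 4, 7] / [2, 6] / [5] / [8]
Final shape: (4, 2, 1, 1).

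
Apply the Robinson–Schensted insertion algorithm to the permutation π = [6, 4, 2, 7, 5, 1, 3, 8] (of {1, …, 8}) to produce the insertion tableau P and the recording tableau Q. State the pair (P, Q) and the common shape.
P = [1, 3, 8] / [2, 5] / [4, 7] / [6];  Q = [1, 4, 8] / [2, 5] / [3, 7] / [6];  common shape = (3, 2, 2, 1)

Row-insert the values π_1, π_2, … into P one at a time, bumping the leftmost entry strictly greater than the inserted value down to the next row. The recording tableau Q records, in position (i, j), the step at which that cell was added to P.
  Insert 6 (step 1): P = [6];  Q = [1]
  Insert 4 (step 2): P = [4] / [6];  Q = [1] / [2]
  Insert 2 (step 3): P = [2] / [4] / [6];  Q = [1] / [2] / [3]
  Insert 7 (step 4): P = [2, 7] / [4] / [6];  Q = [1, 4] / [2] / [3]
  Insert 5 (step 5): P = [2, 5] / [4, 7] / [6];  Q = [1, 4] / [2, 5] / [3]
  Insert 1 (step 6): P = [1, 5] / [2, 7] / [4] / [6];  Q = [1, 4] / [2, 5] / [3] / [6]
  Insert 3 (step 7): P = [1, 3] / [2, 5] / [4, 7] / [6];  Q = [1, 4] / [2, 5] / [3, 7] / [6]
  Insert 8 (step 8): P = [1, 3, 8] / [2, 5] / [4, 7] / [6];  Q = [1, 4, 8] / [2, 5] / [3, 7] / [6]
Final shape: (3, 2, 2, 1).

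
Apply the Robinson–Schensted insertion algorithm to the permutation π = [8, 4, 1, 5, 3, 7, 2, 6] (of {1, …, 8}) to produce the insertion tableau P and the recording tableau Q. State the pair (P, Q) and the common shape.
P = [1, 2, 6] / [3, 5, 7] / [4] / [8];  Q = [1, 4, 6] / [2, 5, 8] / [3] / [7];  common shape = (3, 3, 1, 1)

Row-insert the values π_1, π_2, … into P one at a time, bumping the leftmost entry strictly greater than the inserted value down to the next row. The recording tableau Q records, in position (i, j), the step at which that cell was added to P.
  Insert 8 (step 1): P = [8];  Q = [1]
  Insert 4 (step 2): P = [4] / [8];  Q = [1] / [2]
  Insert 1 (step 3): P = [1] / [4] / [8];  Q = [1] / [2] / [3]
  Insert 5 (step 4): P = [1, 5] / [4] / [8];  Q = [1, 4] / [2] / [3]
  Insert 3 (step 5): P = [1, 3] / [4, 5] / [8];  Q = [1, 4] / [2, 5] / [3]
  Insert 7 (step 6): P = [1, 3, 7] / [4, 5] / [8];  Q = [1, 4, 6] / [2, 5] / [3]
  Insert 2 (step 7): P = [1, 2, 7] / [3, 5] / [4] / [8];  Q = [1, 4, 6] / [2, 5] / [3] / [7]
  Insert 6 (step 8): P = [1, 2, 6] / [3, 5, 7] / [4] / [8];  Q = [1, 4, 6] / [2, 5, 8] / [3] / [7]
Final shape: (3, 3, 1, 1).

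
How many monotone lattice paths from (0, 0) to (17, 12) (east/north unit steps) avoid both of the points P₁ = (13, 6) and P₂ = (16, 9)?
Number of paths = 40196875

Inclusion–exclusion. Total paths: C(29, 17) = 51895935. Through P₁: C(19, 13)·C(10, 4) = 5697720. Through P₂: C(25, 16)·C(4, 1) = 8171900. Since P₁ is strictly southwest of P₂, a monotone path through both must visit P₁ then P₂; paths through both = C(19, 13)·C(6, 3)·C(4, 1) = 2170560. Avoid both = 51895935 − 5697720 − 8171900 + 2170560 = 40196875.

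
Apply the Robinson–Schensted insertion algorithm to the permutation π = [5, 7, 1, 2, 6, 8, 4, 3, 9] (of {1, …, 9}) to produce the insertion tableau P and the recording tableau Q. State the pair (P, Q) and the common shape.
P = [1, 2, 3, 8, 9] / [4, 6] / [5] / [7];  Q = [1, 2, 5, 6, 9] / [3, 4] / [7] / [8];  common shape = (5, 2, 1, 1)

Row-insert the values π_1, π_2, … into P one at a time, bumping the leftmost entry strictly greater than the inserted value down to the next row. The recording tableau Q records, in position (i, j), the step at which that cell was added to P.
  Insert 5 (step 1): P = [5];  Q = [1]
  Insert 7 (step 2): P = [5, 7];  Q = [1, 2]
  Insert 1 (step 3): P = [1, 7] / [5];  Q = [1, 2] / [3]
  Insert 2 (step 4): P = [1, 2] / [5, 7];  Q = [1, 2] / [3, 4]
  Insert 6 (step 5): P = [1, 2, 6] / [5, 7];  Q = [1, 2, 5] / [3, 4]
  Insert 8 (step 6): P = [1, 2, 6, 8] / [5, 7];  Q = [1, 2, 5, 6] / [3, 4]
  Insert 4 (step 7): P = [1, 2, 4, 8] / [5, 6] / [7];  Q = [1, 2, 5, 6] / [3, 4] / [7]
  Insert 3 (step 8): P = [1, 2, 3, 8] / [4, 6] / [5] / [7];  Q = [1, 2, 5, 6] / [3, 4] / [7] / [8]
  Insert 9 (step 9): P = [1, 2, 3, 8, 9] / [4, 6] / [5] / [7];  Q = [1, 2, 5, 6, 9] / [3, 4] / [7] / [8]
Final shape: (5, 2, 1, 1).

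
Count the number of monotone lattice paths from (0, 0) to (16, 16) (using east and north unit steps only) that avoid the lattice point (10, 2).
Number of paths = 598522230

Total paths from (0, 0) to (16, 16): C(32, 16) = 601080390. Paths through (10, 2): (paths (0, 0) → (10, 2)) × (paths (10, 2) → (16, 16)) = C(12, 10) · C(20, 6) = 66 · 38760 = 2558160. Avoidance count = 601080390 − 2558160 = 598522230.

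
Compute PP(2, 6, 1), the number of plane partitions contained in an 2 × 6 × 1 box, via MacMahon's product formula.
PP(2, 6, 1) = 28

Evaluate the triple product over i = 1..2, j = 1..6, k = 1..1. The factors are (2/1) · (3/2) · (4/3) · (5/4) · (6/5) · (7/6) · (3/2) · (4/3) · … (12 factors total). The numerators and denominators telescope so the product is an integer; carrying out the multiplication exactly gives PP(2, 6, 1) = 28.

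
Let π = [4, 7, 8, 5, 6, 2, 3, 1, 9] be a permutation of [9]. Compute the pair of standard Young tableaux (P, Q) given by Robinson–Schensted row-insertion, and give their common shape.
P = [1, 3, 6, 9] / [2, 5] / [4, 8] / [7];  Q = [1, 2, 3, 9] / [4, 5] / [6, 7] / [8];  common shape = (4, 2, 2, 1)

Row-insert the values π_1, π_2, … into P one at a time, bumping the leftmost entry strictly greater than the inserted value down to the next row. The recording tableau Q records, in position (i, j), the step at which that cell was added to P.
  Insert 4 (step 1): P = [4];  Q = [1]
  Insert 7 (step 2): P = [4, 7];  Q = [1, 2]
  Insert 8 (step 3): P = [4, 7, 8];  Q = [1, 2, 3]
  Insert 5 (step 4): P = [4, 5, 8] / [7];  Q = [1, 2, 3] / [4]
  Insert 6 (step 5): P = [4, 5, 6] / [7, 8];  Q = [1, 2, 3] / [4, 5]
  Insert 2 (step 6): P = [2, 5, 6] / [4, 8] / [7];  Q = [1, 2, 3] / [4, 5] / [6]
  Insert 3 (step 7): P = [2, 3, 6] / [4, 5] / [7, 8];  Q = [1, 2, 3] / [4, 5] / [6, 7]
  Insert 1 (step 8): P = [1, 3, 6] / [2, 5] / [4, 8] / [7];  Q = [1, 2, 3] / [4, 5] / [6, 7] / [8]
  Insert 9 (step 9): P = [1, 3, 6, 9] / [2, 5] / [4, 8] / [7];  Q = [1, 2, 3, 9] / [4, 5] / [6, 7] / [8]
Final shape: (4, 2, 2, 1).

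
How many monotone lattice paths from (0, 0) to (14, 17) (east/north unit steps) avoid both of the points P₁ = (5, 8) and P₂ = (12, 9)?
Number of paths = 189845055

Inclusion–exclusion. Total paths: C(31, 14) = 265182525. Through P₁: C(13, 5)·C(18, 9) = 62573940. Through P₂: C(21, 12)·C(10, 2) = 13226850. Since P₁ is strictly southwest of P₂, a monotone path through both must visit P₁ then P₂; paths through both = C(13, 5)·C(8, 7)·C(10, 2) = 463320. Avoid both = 265182525 − 62573940 − 13226850 + 463320 = 189845055.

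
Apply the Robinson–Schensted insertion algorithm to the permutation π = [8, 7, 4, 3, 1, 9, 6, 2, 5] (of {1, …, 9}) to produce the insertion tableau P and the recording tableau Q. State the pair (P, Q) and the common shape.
P = [1, 2, 5] / [3, 6] / [4, 9] / [7] / [8];  Q = [1, 6, 9] / [2, 7] / [3, 8] / [4] / [5];  common shape = (3, 2, 2, 1, 1)

Row-insert the values π_1, π_2, … into P one at a time, bumping the leftmost entry strictly greater than the inserted value down to the next row. The recording tableau Q records, in position (i, j), the step at which that cell was added to P.
  Insert 8 (step 1): P = [8];  Q = [1]
  Insert 7 (step 2): P = [7] / [8];  Q = [1] / [2]
  Insert 4 (step 3): P = [4] / [7] / [8];  Q = [1] / [2] / [3]
  Insert 3 (step 4): P = [3] / [4] / [7] / [8];  Q = [1] / [2] / [3] / [4]
  Insert 1 (step 5): P = [1] / [3] / [4] / [7] / [8];  Q = [1] / [2] / [3] / [4] / [5]
  Insert 9 (step 6): P = [1, 9] / [3] / [4] / [7] / [8];  Q = [1, 6] / [2] / [3] / [4] / [5]
  Insert 6 (step 7): P = [1, 6] / [3, 9] / [4] / [7] / [8];  Q = [1, 6] / [2, 7] / [3] / [4] / [5]
  Insert 2 (step 8): P = [1, 2] / [3, 6] / [4, 9] / [7] / [8];  Q = [1, 6] / [2, 7] / [3, 8] / [4] / [5]
  Insert 5 (step 9): P = [1, 2, 5] / [3, 6] / [4, 9] / [7] / [8];  Q = [1, 6, 9] / [2, 7] / [3, 8] / [4] / [5]
Final shape: (3, 2, 2, 1, 1).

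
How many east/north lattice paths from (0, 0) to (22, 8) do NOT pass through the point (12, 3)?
Number of paths = 4486560

Total paths from (0, 0) to (22, 8): C(30, 22) = 5852925. Paths through (12, 3): (paths (0, 0) → (12, 3)) × (paths (12, 3) → (22, 8)) = C(15, 12) · C(15, 10) = 455 · 3003 = 1366365. Avoidance count = 5852925 − 1366365 = 4486560.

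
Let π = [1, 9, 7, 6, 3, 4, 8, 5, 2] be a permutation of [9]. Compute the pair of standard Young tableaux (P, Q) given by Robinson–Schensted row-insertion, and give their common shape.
P = [1, 2, 4, 5] / [3, 8] / [6] / [7] / [9];  Q = [1, 2, 6, 7] / [3, 8] / [4] / [5] / [9];  common shape = (4, 2, 1, 1, 1)

Row-insert the values π_1, π_2, … into P one at a time, bumping the leftmost entry strictly greater than the inserted value down to the next row. The recording tableau Q records, in position (i, j), the step at which that cell was added to P.
  Insert 1 (step 1): P = [1];  Q = [1]
  Insert 9 (step 2): P = [1, 9];  Q = [1, 2]
  Insert 7 (step 3): P = [1, 7] / [9];  Q = [1, 2] / [3]
  Insert 6 (step 4): P = [1, 6] / [7] / [9];  Q = [1, 2] / [3] / [4]
  Insert 3 (step 5): P = [1, 3] / [6] / [7] / [9];  Q = [1, 2] / [3] / [4] / [5]
  Insert 4 (step 6): P = [1, 3, 4] / [6] / [7] / [9];  Q = [1, 2, 6] / [3] / [4] / [5]
  Insert 8 (step 7): P = [1, 3, 4, 8] / [6] / [7] / [9];  Q = [1, 2, 6, 7] / [3] / [4] / [5]
  Insert 5 (step 8): P = [1, 3, 4, 5] / [6, 8] / [7] / [9];  Q = [1, 2, 6, 7] / [3, 8] / [4] / [5]
  Insert 2 (step 9): P = [1, 2, 4, 5] / [3, 8] / [6] / [7] / [9];  Q = [1, 2, 6, 7] / [3, 8] / [4] / [5] / [9]
Final shape: (4, 2, 1, 1, 1).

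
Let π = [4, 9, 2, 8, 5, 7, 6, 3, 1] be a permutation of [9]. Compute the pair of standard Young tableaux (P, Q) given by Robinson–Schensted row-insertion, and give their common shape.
P = [1, 3, 6] / [2, 5] / [4] / [7] / [8] / [9];  Q = [1, 2, 6] / [3, 4] / [5] / [7] / [8] / [9];  common shape = (3, 2, 1, 1, 1, 1)

Row-insert the values π_1, π_2, … into P one at a time, bumping the leftmost entry strictly greater than the inserted value down to the next row. The recording tableau Q records, in position (i, j), the step at which that cell was added to P.
  Insert 4 (step 1): P = [4];  Q = [1]
  Insert 9 (step 2): P = [4, 9];  Q = [1, 2]
  Insert 2 (step 3): P = [2, 9] / [4];  Q = [1, 2] / [3]
  Insert 8 (step 4): P = [2, 8] / [4, 9];  Q = [1, 2] / [3, 4]
  Insert 5 (step 5): P = [2, 5] / [4, 8] / [9];  Q = [1, 2] / [3, 4] / [5]
  Insert 7 (step 6): P = [2, 5, 7] / [4, 8] / [9];  Q = [1, 2, 6] / [3, 4] / [5]
  Insert 6 (step 7): P = [2, 5, 6] / [4, 7] / [8] / [9];  Q = [1, 2, 6] / [3, 4] / [5] / [7]
  Insert 3 (step 8): P = [2, 3, 6] / [4, 5] / [7] / [8] / [9];  Q = [1, 2, 6] / [3, 4] / [5] / [7] / [8]
  Insert 1 (step 9): P = [1, 3, 6] / [2, 5] / [4] / [7] / [8] / [9];  Q = [1, 2, 6] / [3, 4] / [5] / [7] / [8] / [9]
Final shape: (3, 2, 1, 1, 1, 1).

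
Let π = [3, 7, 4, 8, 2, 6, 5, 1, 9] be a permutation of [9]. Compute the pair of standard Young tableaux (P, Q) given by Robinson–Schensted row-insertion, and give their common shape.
P = [1, 4, 5, 9] / [2, 6] / [3, 8] / [7];  Q = [1, 2, 4, 9] / [3, 6] / [5, 7] / [8];  common shape = (4, 2, 2, 1)

Row-insert the values π_1, π_2, … into P one at a time, bumping the leftmost entry strictly greater than the inserted value down to the next row. The recording tableau Q records, in position (i, j), the step at which that cell was added to P.
  Insert 3 (step 1): P = [3];  Q = [1]
  Insert 7 (step 2): P = [3, 7];  Q = [1, 2]
  Insert 4 (step 3): P = [3, 4] / [7];  Q = [1, 2] / [3]
  Insert 8 (step 4): P = [3, 4, 8] / [7];  Q = [1, 2, 4] / [3]
  Insert 2 (step 5): P = [2, 4, 8] / [3] / [7];  Q = [1, 2, 4] / [3] / [5]
  Insert 6 (step 6): P = [2, 4, 6] / [3, 8] / [7];  Q = [1, 2, 4] / [3, 6] / [5]
  Insert 5 (step 7): P = [2, 4, 5] / [3, 6] / [7, 8];  Q = [1, 2, 4] / [3, 6] / [5, 7]
  Insert 1 (step 8): P = [1, 4, 5] / [2, 6] / [3, 8] / [7];  Q = [1, 2, 4] / [3, 6] / [5, 7] / [8]
  Insert 9 (step 9): P = [1, 4, 5, 9] / [2, 6] / [3, 8] / [7];  Q = [1, 2, 4, 9] / [3, 6] / [5, 7] / [8]
Final shape: (4, 2, 2, 1).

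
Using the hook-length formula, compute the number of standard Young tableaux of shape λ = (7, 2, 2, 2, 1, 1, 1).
# SYT of shape (7, 2, 2, 2, 1, 1, 1) = 197120

Hook-length formula: f^λ = n! / Π hook(c), product over all cells c of the Young diagram. For λ = (7, 2, 2, 2, 1, 1, 1), n = 16 boxes. Hook lengths by row (left-to-right, top-to-bottom): [13, 9, 5, 4, 3, 2, 1]; [7, 3]; [6, 2]; [5, 1]; [3]; [2]; [1]. Product of hooks = 106142400. So f^λ = 16! / 106142400 = 20922789888000 / 106142400 = 197120.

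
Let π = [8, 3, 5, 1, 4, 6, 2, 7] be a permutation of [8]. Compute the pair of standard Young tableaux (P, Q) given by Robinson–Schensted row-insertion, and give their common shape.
P = [1, 2, 6, 7] / [3, 4] / [5] / [8];  Q = [1, 3, 6, 8] / [2, 5] / [4] / [7];  common shape = (4, 2, 1, 1)

Row-insert the values π_1, π_2, … into P one at a time, bumping the leftmost entry strictly greater than the inserted value down to the next row. The recording tableau Q records, in position (i, j), the step at which that cell was added to P.
  Insert 8 (step 1): P = [8];  Q = [1]
  Insert 3 (step 2): P = [3] / [8];  Q = [1] / [2]
  Insert 5 (step 3): P = [3, 5] / [8];  Q = [1, 3] / [2]
  Insert 1 (step 4): P = [1, 5] / [3] / [8];  Q = [1, 3] / [2] / [4]
  Insert 4 (step 5): P = [1, 4] / [3, 5] / [8];  Q = [1, 3] / [2, 5] / [4]
  Insert 6 (step 6): P = [1, 4, 6] / [3, 5] / [8];  Q = [1, 3, 6] / [2, 5] / [4]
  Insert 2 (step 7): P = [1, 2, 6] / [3, 4] / [5] / [8];  Q = [1, 3, 6] / [2, 5] / [4] / [7]
  Insert 7 (step 8): P = [1, 2, 6, 7] / [3, 4] / [5] / [8];  Q = [1, 3, 6, 8] / [2, 5] / [4] / [7]
Final shape: (4, 2, 1, 1).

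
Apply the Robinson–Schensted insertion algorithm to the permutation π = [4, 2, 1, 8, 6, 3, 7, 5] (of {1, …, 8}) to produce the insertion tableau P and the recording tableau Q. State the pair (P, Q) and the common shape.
P = [1, 3, 5] / [2, 6, 7] / [4, 8];  Q = [1, 4, 7] / [2, 5, 8] / [3, 6];  common shape = (3, 3, 2)

Row-insert the values π_1, π_2, … into P one at a time, bumping the leftmost entry strictly greater than the inserted value down to the next row. The recording tableau Q records, in position (i, j), the step at which that cell was added to P.
  Insert 4 (step 1): P = [4];  Q = [1]
  Insert 2 (step 2): P = [2] / [4];  Q = [1] / [2]
  Insert 1 (step 3): P = [1] / [2] / [4];  Q = [1] / [2] / [3]
  Insert 8 (step 4): P = [1, 8] / [2] / [4];  Q = [1, 4] / [2] / [3]
  Insert 6 (step 5): P = [1, 6] / [2, 8] / [4];  Q = [1, 4] / [2, 5] / [3]
  Insert 3 (step 6): P = [1, 3] / [2, 6] / [4, 8];  Q = [1, 4] / [2, 5] / [3, 6]
  Insert 7 (step 7): P = [1, 3, 7] / [2, 6] / [4, 8];  Q = [1, 4, 7] / [2, 5] / [3, 6]
  Insert 5 (step 8): P = [1, 3, 5] / [2, 6, 7] / [4, 8];  Q = [1, 4, 7] / [2, 5, 8] / [3, 6]
Final shape: (3, 3, 2).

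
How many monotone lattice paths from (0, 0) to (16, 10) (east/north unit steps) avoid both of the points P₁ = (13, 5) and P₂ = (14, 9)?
Number of paths = 2508877

Inclusion–exclusion. Total paths: C(26, 16) = 5311735. Through P₁: C(18, 13)·C(8, 3) = 479808. Through P₂: C(23, 14)·C(3, 2) = 2451570. Since P₁ is strictly southwest of P₂, a monotone path through both must visit P₁ then P₂; paths through both = C(18, 13)·C(5, 1)·C(3, 2) = 128520. Avoid both = 5311735 − 479808 − 2451570 + 128520 = 2508877.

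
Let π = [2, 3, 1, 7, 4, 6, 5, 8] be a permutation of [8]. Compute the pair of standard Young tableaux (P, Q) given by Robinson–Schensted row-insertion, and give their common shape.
P = [1, 3, 4, 5, 8] / [2, 6] / [7];  Q = [1, 2, 4, 6, 8] / [3, 5] / [7];  common shape = (5, 2, 1)

Row-insert the values π_1, π_2, … into P one at a time, bumping the leftmost entry strictly greater than the inserted value down to the next row. The recording tableau Q records, in position (i, j), the step at which that cell was added to P.
  Insert 2 (step 1): P = [2];  Q = [1]
  Insert 3 (step 2): P = [2, 3];  Q = [1, 2]
  Insert 1 (step 3): P = [1, 3] / [2];  Q = [1, 2] / [3]
  Insert 7 (step 4): P = [1, 3, 7] / [2];  Q = [1, 2, 4] / [3]
  Insert 4 (step 5): P = [1, 3, 4] / [2, 7];  Q = [1, 2, 4] / [3, 5]
  Insert 6 (step 6): P = [1, 3, 4, 6] / [2, 7];  Q = [1, 2, 4, 6] / [3, 5]
  Insert 5 (step 7): P = [1, 3, 4, 5] / [2, 6] / [7];  Q = [1, 2, 4, 6] / [3, 5] / [7]
  Insert 8 (step 8): P = [1, 3, 4, 5, 8] / [2, 6] / [7];  Q = [1, 2, 4, 6, 8] / [3, 5] / [7]
Final shape: (5, 2, 1).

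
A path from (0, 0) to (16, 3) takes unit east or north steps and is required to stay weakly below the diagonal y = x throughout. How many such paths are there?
Number of paths = 798

By the reflection principle (André's argument), the number of monotone paths to (16, 3) with n ≤ m that never go above y = x is C(19, 16) − C(19, 17) = 969 − 171 = 798.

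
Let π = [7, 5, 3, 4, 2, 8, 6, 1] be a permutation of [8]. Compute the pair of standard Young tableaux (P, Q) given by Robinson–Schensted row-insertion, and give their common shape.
P = [1, 4, 6] / [2, 8] / [3] / [5] / [7];  Q = [1, 4, 6] / [2, 7] / [3] / [5] / [8];  common shape = (3, 2, 1, 1, 1)

Row-insert the values π_1, π_2, … into P one at a time, bumping the leftmost entry strictly greater than the inserted value down to the next row. The recording tableau Q records, in position (i, j), the step at which that cell was added to P.
  Insert 7 (step 1): P = [7];  Q = [1]
  Insert 5 (step 2): P = [5] / [7];  Q = [1] / [2]
  Insert 3 (step 3): P = [3] / [5] / [7];  Q = [1] / [2] / [3]
  Insert 4 (step 4): P = [3, 4] / [5] / [7];  Q = [1, 4] / [2] / [3]
  Insert 2 (step 5): P = [2, 4] / [3] / [5] / [7];  Q = [1, 4] / [2] / [3] / [5]
  Insert 8 (step 6): P = [2, 4, 8] / [3] / [5] / [7];  Q = [1, 4, 6] / [2] / [3] / [5]
  Insert 6 (step 7): P = [2, 4, 6] / [3, 8] / [5] / [7];  Q = [1, 4, 6] / [2, 7] / [3] / [5]
  Insert 1 (step 8): P = [1, 4, 6] / [2, 8] / [3] / [5] / [7];  Q = [1, 4, 6] / [2, 7] / [3] / [5] / [8]
Final shape: (3, 2, 1, 1, 1).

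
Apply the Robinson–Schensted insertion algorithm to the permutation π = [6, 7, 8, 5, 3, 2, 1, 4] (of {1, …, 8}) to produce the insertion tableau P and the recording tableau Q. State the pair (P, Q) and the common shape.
P = [1, 4, 8] / [2, 7] / [3] / [5] / [6];  Q = [1, 2, 3] / [4, 8] / [5] / [6] / [7];  common shape = (3, 2, 1, 1, 1)

Row-insert the values π_1, π_2, … into P one at a time, bumping the leftmost entry strictly greater than the inserted value down to the next row. The recording tableau Q records, in position (i, j), the step at which that cell was added to P.
  Insert 6 (step 1): P = [6];  Q = [1]
  Insert 7 (step 2): P = [6, 7];  Q = [1, 2]
  Insert 8 (step 3): P = [6, 7, 8];  Q = [1, 2, 3]
  Insert 5 (step 4): P = [5, 7, 8] / [6];  Q = [1, 2, 3] / [4]
  Insert 3 (step 5): P = [3, 7, 8] / [5] / [6];  Q = [1, 2, 3] / [4] / [5]
  Insert 2 (step 6): P = [2, 7, 8] / [3] / [5] / [6];  Q = [1, 2, 3] / [4] / [5] / [6]
  Insert 1 (step 7): P = [1, 7, 8] / [2] / [3] / [5] / [6];  Q = [1, 2, 3] / [4] / [5] / [6] / [7]
  Insert 4 (step 8): P = [1, 4, 8] / [2, 7] / [3] / [5] / [6];  Q = [1, 2, 3] / [4, 8] / [5] / [6] / [7]
Final shape: (3, 2, 1, 1, 1).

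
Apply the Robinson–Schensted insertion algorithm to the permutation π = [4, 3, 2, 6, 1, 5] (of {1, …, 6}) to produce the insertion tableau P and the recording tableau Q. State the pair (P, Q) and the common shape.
P = [1, 5] / [2, 6] / [3] / [4];  Q = [1, 4] / [2, 6] / [3] / [5];  common shape = (2, 2, 1, 1)

Row-insert the values π_1, π_2, … into P one at a time, bumping the leftmost entry strictly greater than the inserted value down to the next row. The recording tableau Q records, in position (i, j), the step at which that cell was added to P.
  Insert 4 (step 1): P = [4];  Q = [1]
  Insert 3 (step 2): P = [3] / [4];  Q = [1] / [2]
  Insert 2 (step 3): P = [2] / [3] / [4];  Q = [1] / [2] / [3]
  Insert 6 (step 4): P = [2, 6] / [3] / [4];  Q = [1, 4] / [2] / [3]
  Insert 1 (step 5): P = [1, 6] / [2] / [3] / [4];  Q = [1, 4] / [2] / [3] / [5]
  Insert 5 (step 6): P = [1, 5] / [2, 6] / [3] / [4];  Q = [1, 4] / [2, 6] / [3] / [5]
Final shape: (2, 2, 1, 1).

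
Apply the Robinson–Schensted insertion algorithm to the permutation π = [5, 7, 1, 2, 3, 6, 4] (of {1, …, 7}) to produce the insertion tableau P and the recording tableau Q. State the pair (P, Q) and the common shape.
P = [1, 2, 3, 4] / [5, 6] / [7];  Q = [1, 2, 5, 6] / [3, 4] / [7];  common shape = (4, 2, 1)

Row-insert the values π_1, π_2, … into P one at a time, bumping the leftmost entry strictly greater than the inserted value down to the next row. The recording tableau Q records, in position (i, j), the step at which that cell was added to P.
  Insert 5 (step 1): P = [5];  Q = [1]
  Insert 7 (step 2): P = [5, 7];  Q = [1, 2]
  Insert 1 (step 3): P = [1, 7] / [5];  Q = [1, 2] / [3]
  Insert 2 (step 4): P = [1, 2] / [5, 7];  Q = [1, 2] / [3, 4]
  Insert 3 (step 5): P = [1, 2, 3] / [5, 7];  Q = [1, 2, 5] / [3, 4]
  Insert 6 (step 6): P = [1, 2, 3, 6] / [5, 7];  Q = [1, 2, 5, 6] / [3, 4]
  Insert 4 (step 7): P = [1, 2, 3, 4] / [5, 6] / [7];  Q = [1, 2, 5, 6] / [3, 4] / [7]
Final shape: (4, 2, 1).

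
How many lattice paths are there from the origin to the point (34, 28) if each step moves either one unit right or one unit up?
Number of paths = 349615716557887465

A monotone lattice path from (0, 0) to (34, 28) consists of 34 east steps and 28 north steps in some order, so it is determined by which 34 of the 62 steps are east. The count is C(62, 34) = 349615716557887465.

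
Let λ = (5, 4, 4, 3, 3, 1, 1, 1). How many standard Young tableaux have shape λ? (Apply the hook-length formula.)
# SYT of shape (5, 4, 4, 3, 3, 1, 1, 1) = 1280359080

Hook-length formula: f^λ = n! / Π hook(c), product over all cells c of the Young diagram. For λ = (5, 4, 4, 3, 3, 1, 1, 1), n = 22 boxes. Hook lengths by row (left-to-right, top-to-bottom): [12, 8, 7, 4, 1]; [10, 6, 5, 2]; [9, 5, 4, 1]; [7, 3, 2]; [6, 2, 1]; [3]; [2]; [1]. Product of hooks = 877879296000. So f^λ = 22! / 877879296000 = 1124000727777607680000 / 877879296000 = 1280359080.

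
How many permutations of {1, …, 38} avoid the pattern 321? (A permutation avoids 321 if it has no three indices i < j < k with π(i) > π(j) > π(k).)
C_38 = 176733862787006701400

These 321-avoiding permutations are counted by the Catalan number C_n = (1/(n + 1)) · C(2n, n). For n = 38: C_38 = (1/39) · C(76, 38) = 6892620648693261354600/39 = 176733862787006701400.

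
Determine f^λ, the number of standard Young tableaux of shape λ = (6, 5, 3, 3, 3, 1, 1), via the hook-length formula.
# SYT of shape (6, 5, 3, 3, 3, 1, 1) = 2133931800

Hook-length formula: f^λ = n! / Π hook(c), product over all cells c of the Young diagram. For λ = (6, 5, 3, 3, 3, 1, 1), n = 22 boxes. Hook lengths by row (left-to-right, top-to-bottom): [12, 9, 8, 4, 3, 1]; [10, 7, 6, 2, 1]; [7, 4, 3]; [6, 3, 2]; [5, 2, 1]; [2]; [1]. Product of hooks = 526727577600. So f^λ = 22! / 526727577600 = 1124000727777607680000 / 526727577600 = 2133931800.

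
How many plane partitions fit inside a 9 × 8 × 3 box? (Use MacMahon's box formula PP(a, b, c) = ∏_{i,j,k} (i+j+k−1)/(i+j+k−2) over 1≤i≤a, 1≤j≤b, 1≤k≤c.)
PP(9, 8, 3) = 198520691512

Evaluate the triple product over i = 1..9, j = 1..8, k = 1..3. The factors are (2/1) · (3/2) · (4/3) · (3/2) · (4/3) · (5/4) · (4/3) · (5/4) · … (216 factors total). The numerators and denominators telescope so the product is an integer; carrying out the multiplication exactly gives PP(9, 8, 3) = 198520691512.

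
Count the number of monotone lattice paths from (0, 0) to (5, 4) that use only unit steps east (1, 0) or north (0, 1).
Number of paths = 126

A monotone lattice path from (0, 0) to (5, 4) consists of 5 east steps and 4 north steps in some order, so it is determined by which 5 of the 9 steps are east. The count is C(9, 5) = 126.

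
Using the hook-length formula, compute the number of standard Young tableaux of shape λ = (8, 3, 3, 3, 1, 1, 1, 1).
# SYT of shape (8, 3, 3, 3, 1, 1, 1, 1) = 181060880

Hook-length formula: f^λ = n! / Π hook(c), product over all cells c of the Young diagram. For λ = (8, 3, 3, 3, 1, 1, 1, 1), n = 21 boxes. Hook lengths by row (left-to-right, top-to-bottom): [15, 10, 9, 5, 4, 3, 2, 1]; [9, 4, 3]; [8, 3, 2]; [7, 2, 1]; [4]; [3]; [2]; [1]. Product of hooks = 282175488000. So f^λ = 21! / 282175488000 = 51090942171709440000 / 282175488000 = 181060880.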